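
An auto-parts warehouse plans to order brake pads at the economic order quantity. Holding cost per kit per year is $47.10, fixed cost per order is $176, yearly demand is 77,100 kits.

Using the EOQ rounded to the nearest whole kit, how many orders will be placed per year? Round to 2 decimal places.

101.58 orders per year

Q* = √(2·D·S / H) = √(2·77,100·176 / 47.1) = √576,203.8 ≈ 759.08 → Q = 759
Orders per year = D/Q = 77,100 / 759 = 101.581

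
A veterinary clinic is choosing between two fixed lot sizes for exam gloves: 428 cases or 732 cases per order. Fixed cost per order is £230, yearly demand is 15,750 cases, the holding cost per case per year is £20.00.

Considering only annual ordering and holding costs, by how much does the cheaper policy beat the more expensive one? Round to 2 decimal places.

TC(Q) = (D/Q)S + (Q/2)H
TC(428) = (15,750/428)×230 + (428/2)×20 = £12,743.79
TC(732) = (15,750/732)×230 + (732/2)×20 = £12,268.77
|ΔTC| = |£12,743.79 − £12,268.77| = £475.01

£475.01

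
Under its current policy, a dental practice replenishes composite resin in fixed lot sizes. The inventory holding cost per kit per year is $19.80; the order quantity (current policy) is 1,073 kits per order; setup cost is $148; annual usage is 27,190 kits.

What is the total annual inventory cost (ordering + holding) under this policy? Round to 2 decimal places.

$14,373.04

Orders/yr = 27,190/1,073 = 25.340; ordering cost = 25.340 × $148 = $3,750.34
Average inventory = 1,073/2 = 536.5; holding cost = 536.5 × $19.8 = $10,622.70
Total = $3,750.34 + $10,622.70 = $14,373.04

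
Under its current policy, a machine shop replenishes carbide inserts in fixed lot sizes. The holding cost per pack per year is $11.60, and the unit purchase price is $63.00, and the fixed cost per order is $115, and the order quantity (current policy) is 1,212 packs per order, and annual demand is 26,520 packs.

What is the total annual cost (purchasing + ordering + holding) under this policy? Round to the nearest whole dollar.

$1,680,306

Annual ordering cost = (D/Q)·S = (26,520/1,212) × 115 = $2,516.34
Annual holding cost  = (Q/2)·H = (1,212/2) × 11.6 = $7,029.60
Purchase cost = D·C = 26,520 × 63 = $1,670,760.00
Total = $2,516.34 + $7,029.60 + $1,670,760.00 = $1,680,305.94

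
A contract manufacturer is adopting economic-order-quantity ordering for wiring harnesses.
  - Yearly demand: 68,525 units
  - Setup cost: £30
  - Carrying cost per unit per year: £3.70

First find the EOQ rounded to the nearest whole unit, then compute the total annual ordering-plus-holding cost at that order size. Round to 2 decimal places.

2DS/H = 2·68,525·30/3.7 = 1,111,216.22
EOQ = √1,111,216.22 ≈ 1,054.14 → Q = 1,054 units
Orders/yr = 68,525/1,054 = 65.014; ordering cost = 65.014 × £30 = £1,950.43
Average inventory = 1,054/2 = 527; holding cost = 527 × £3.7 = £1,949.90
Total = £1,950.43 + £1,949.90 = £3,900.33

£3,900.33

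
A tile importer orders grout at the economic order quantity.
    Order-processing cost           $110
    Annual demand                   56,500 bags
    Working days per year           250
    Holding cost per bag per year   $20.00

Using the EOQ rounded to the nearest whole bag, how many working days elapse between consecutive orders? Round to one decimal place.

3.5 days

Optimal lot size Q* = (2 × 56,500 × $110 / $20)^½ ≈ 788.35 → Q = 788 bags
Cycle time = (working days × Q)/D = (250 × 788) / 56,500 = 3.487 days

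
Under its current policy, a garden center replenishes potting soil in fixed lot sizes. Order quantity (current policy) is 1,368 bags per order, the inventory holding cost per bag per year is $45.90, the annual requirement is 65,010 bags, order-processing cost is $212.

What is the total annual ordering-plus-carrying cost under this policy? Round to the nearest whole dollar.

Annual ordering cost = (D/Q)·S = (65,010/1,368) × 212 = $10,074.65
Annual holding cost  = (Q/2)·H = (1,368/2) × 45.9 = $31,395.60
Total = $10,074.65 + $31,395.60 = $41,470.25

$41,470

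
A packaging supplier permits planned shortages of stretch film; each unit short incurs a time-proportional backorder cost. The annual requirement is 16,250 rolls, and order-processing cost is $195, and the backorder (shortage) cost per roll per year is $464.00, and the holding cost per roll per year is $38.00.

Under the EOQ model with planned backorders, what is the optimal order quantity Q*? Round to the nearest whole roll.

425 rolls

Basic EOQ = √(2·16,250·195/38) = 408.383
Backorder adjustment √((H+b)/b) = √((38+464)/464) = 1.0401
Q* = 408.383 × 1.0401 ≈ 424.78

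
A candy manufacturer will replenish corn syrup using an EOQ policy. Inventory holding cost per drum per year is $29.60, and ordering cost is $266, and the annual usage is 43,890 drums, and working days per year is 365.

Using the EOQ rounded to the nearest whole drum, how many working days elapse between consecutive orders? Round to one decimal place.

Optimal lot size Q* = (2 × 43,890 × $266 / $29.6)^½ ≈ 888.16 → Q = 888 drums
Cycle time = (working days × Q)/D = (365 × 888) / 43,890 = 7.385 days

7.4 days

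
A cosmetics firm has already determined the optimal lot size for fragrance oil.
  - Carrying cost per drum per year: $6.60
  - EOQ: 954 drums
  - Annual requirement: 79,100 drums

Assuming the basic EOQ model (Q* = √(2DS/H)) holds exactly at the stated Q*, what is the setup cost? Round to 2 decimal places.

$37.97

Since Q* = (2DS/H)^½, squaring gives Q*²·H = 2DS.
S = Q²H / (2D) = 954² × 6.6 / (2 × 79,100) = 37.9694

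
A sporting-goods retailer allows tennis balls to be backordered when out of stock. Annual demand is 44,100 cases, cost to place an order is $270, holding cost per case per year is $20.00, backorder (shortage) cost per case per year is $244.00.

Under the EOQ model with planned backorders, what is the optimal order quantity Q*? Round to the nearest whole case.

Q* = √(2DS/H) · √((H + b)/b)
   = √(2 × 44,100 × 270 / 20) · √((20 + 244) / 244)
   = 1,091.192 × 1.0402 ≈ 1,135.03

1,135 cases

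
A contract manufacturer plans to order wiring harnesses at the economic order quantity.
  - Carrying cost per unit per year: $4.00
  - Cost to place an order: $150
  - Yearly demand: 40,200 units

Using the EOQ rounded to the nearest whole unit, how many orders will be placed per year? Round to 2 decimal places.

2DS/H = 2·40,200·150/4 = 3,015,000.00
EOQ = √3,015,000.00 ≈ 1,736.38 → Q = 1,736
N = D/Q = 40,200/1,736 ≈ 23.157 orders/yr

23.16 orders per year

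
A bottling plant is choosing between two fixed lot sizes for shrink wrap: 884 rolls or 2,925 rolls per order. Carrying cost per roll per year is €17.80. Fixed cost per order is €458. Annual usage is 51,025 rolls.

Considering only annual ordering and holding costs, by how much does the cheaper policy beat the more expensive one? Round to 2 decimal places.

€281.57

TC(Q) = (D/Q)S + (Q/2)H
TC(884) = (51,025/884)×458 + (884/2)×17.8 = €34,303.63
TC(2,925) = (51,025/2,925)×458 + (2,925/2)×17.8 = €34,022.06
Lots of 2,925 are cheaper by €281.57.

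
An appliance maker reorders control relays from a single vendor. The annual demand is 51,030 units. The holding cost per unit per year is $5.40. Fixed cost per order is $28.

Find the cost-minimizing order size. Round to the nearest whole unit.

727 units

EOQ = √(2DS/H) = √(2 × 51,030 × 28 / 5.4)
    = √(529,200.00) ≈ 727.46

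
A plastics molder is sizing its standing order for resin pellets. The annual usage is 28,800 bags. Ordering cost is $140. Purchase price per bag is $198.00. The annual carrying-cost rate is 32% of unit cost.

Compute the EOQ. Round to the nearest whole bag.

357 bags

Holding cost per bag per year: H = 32% × $198 = $63.3600
2DS/H = 2·28,800·140/63.36 = 127,272.73
EOQ = √127,272.73 ≈ 356.75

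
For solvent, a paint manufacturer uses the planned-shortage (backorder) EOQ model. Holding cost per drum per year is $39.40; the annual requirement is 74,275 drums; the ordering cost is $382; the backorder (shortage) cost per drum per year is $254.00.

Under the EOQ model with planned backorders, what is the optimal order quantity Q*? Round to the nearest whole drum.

1,290 drums

Q* = √(2DS/H) · √((H + b)/b)
   = √(2 × 74,275 × 382 / 39.4) · √((39.4 + 254) / 254)
   = 1,200.107 × 1.0748 ≈ 1,289.83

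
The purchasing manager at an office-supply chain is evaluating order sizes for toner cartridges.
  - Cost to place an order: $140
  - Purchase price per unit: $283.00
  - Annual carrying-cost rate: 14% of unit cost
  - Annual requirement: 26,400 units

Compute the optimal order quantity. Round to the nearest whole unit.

432 units

H = i·C = 0.14 × $283 = $39.6200 per unit-year
Optimal lot size Q* = (2 × 26,400 × $140 / $39.62)^½ ≈ 431.94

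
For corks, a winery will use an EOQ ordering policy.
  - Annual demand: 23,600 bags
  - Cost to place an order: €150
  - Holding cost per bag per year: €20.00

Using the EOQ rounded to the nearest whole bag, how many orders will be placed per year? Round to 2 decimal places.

Optimal lot size Q* = (2 × 23,600 × €150 / €20)^½ ≈ 594.98 → Q = 595
N = D/Q = 23,600/595 ≈ 39.664 orders/yr

39.66 orders per year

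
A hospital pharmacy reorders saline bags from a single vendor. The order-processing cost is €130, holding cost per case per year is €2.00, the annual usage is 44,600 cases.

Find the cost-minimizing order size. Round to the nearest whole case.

2,408 cases

Optimal lot size Q* = (2 × 44,600 × €130 / €2)^½ ≈ 2,407.90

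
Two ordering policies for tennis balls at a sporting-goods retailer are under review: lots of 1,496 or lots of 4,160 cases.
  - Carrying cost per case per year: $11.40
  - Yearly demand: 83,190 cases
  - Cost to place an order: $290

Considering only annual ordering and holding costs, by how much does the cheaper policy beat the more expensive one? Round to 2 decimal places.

$4,857.70

For each Q, cost = (D/Q)·S + (Q/2)·H.
TC(1,496) = (83,190/1,496)×290 + (1,496/2)×11.4 = $24,653.60
TC(4,160) = (83,190/4,160)×290 + (4,160/2)×11.4 = $29,511.30
Cheaper: Q = 1,496.  Difference = $4,857.70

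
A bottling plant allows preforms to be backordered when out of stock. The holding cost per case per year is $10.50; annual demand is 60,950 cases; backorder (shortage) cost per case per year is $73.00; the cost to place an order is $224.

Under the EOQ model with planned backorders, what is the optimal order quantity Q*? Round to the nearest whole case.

1,725 cases

Q* = √(2DS/H) · √((H + b)/b)
   = √(2 × 60,950 × 224 / 10.5) · √((10.5 + 73) / 73)
   = 1,612.617 × 1.0695 ≈ 1,724.70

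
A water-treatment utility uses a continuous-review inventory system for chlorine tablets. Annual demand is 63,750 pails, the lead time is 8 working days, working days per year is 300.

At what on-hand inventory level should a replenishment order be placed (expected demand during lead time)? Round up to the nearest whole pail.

Daily demand d = 63,750 / 300 = 212.500 pails/day
Demand during lead time = 212.500 × 8 = 1,700.00
Reorder point = 1,700.00 → round up

1,700 pails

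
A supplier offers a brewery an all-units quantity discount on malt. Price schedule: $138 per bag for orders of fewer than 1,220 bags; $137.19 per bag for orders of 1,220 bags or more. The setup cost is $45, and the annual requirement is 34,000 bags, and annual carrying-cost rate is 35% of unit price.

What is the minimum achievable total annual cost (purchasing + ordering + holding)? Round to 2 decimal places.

H₁ = 35%×$138 = $48.3000;  H₂ = 35%×$137.19 = $48.0165
EOQ₁ = √(2×34,000×45/48.3000) = 251.70  (< 1,220, feasible at tier 1)
EOQ₂ = √(2×34,000×45/48.0165) = 252.44  (< 1,220 → use Q = 1,220 at tier-2 price)
TC(tier 1 (EOQ₁), Q≈251.7) = $4,704,157.22
TC(tier 2, Q≈1,220.0) = $4,695,004.16
Minimum at tier 2: $4,695,004.16

$4,695,004.16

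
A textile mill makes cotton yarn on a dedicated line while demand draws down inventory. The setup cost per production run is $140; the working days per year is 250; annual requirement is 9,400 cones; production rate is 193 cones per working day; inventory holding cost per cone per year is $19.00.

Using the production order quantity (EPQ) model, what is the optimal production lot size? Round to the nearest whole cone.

415 cones

d = 9,400/250 = 37.6000 cones/day;  effective holding cost H(1 − d/p) = 19·(1 − 37.6000/193) = 15.29845
Q* = √(2DS / H_eff) = √(2·9,400·140 / 15.29845) ≈ 414.78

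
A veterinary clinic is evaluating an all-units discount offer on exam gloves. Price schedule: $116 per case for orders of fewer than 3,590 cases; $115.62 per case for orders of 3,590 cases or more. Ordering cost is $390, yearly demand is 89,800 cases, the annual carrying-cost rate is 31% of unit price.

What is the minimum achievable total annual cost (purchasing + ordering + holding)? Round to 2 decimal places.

H₁ = 31%×$116 = $35.9600;  H₂ = 31%×$115.62 = $35.8422
EOQ₁ = √(2×89,800×390/35.9600) = 1,395.65  (< 3,590, feasible at tier 1)
EOQ₂ = √(2×89,800×390/35.8422) = 1,397.94  (< 3,590 → use Q = 3,590 at tier-2 price)
TC(tier 1 (EOQ₁), Q≈1,395.6) = $10,466,987.47
TC(tier 2, Q≈3,590.0) = $10,456,768.18
Minimum at tier 2: $10,456,768.18

$10,456,768.18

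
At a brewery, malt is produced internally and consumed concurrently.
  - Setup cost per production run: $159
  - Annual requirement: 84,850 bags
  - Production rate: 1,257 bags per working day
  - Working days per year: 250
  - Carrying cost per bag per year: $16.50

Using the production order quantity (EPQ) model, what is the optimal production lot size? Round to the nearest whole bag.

1,497 bags

Daily demand d = 84,850/250 = 339.400; p = 1257; 1 − d/p = 0.72999
EPQ = √(2DS / (H(1 − d/p)))
    = √(2 × 84,850 × 159 / (16.5 × 0.72999)) ≈ 1,496.71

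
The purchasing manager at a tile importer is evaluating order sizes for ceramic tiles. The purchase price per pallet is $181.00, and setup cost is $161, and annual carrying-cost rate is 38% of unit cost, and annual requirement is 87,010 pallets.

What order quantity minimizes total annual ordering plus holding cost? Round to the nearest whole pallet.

638 pallets

Holding cost per pallet per year: H = 38% × $181 = $68.7800
Optimal lot size Q* = (2 × 87,010 × $161 / $68.78)^½ ≈ 638.24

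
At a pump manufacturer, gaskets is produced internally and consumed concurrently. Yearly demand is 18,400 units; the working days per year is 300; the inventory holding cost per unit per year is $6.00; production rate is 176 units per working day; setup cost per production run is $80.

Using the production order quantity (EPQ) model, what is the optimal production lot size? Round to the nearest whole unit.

868 units

d = 18,400/300 = 61.3333 units/day;  effective holding cost H(1 − d/p) = 6·(1 − 61.3333/176) = 3.90909
Q* = √(2DS / H_eff) = √(2·18,400·80 / 3.90909) ≈ 867.82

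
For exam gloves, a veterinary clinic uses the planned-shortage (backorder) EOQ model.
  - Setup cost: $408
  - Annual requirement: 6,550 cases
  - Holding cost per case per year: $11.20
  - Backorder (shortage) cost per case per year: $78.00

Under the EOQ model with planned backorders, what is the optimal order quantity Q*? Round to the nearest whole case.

Q* = √(2DS/H) · √((H + b)/b)
   = √(2 × 6,550 × 408 / 11.2) · √((11.2 + 78) / 78)
   = 690.807 × 1.0694 ≈ 738.74

739 cases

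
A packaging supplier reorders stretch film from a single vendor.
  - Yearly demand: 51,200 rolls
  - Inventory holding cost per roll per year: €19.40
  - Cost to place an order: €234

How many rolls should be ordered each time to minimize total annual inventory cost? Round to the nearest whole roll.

EOQ = √(2DS/H) = √(2 × 51,200 × 234 / 19.4)
    = √(1,235,134.02) ≈ 1,111.37

1,111 rolls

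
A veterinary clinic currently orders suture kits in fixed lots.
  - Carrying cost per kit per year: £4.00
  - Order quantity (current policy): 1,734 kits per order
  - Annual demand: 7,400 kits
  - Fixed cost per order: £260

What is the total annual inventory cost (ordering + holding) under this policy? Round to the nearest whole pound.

Ordering: D/Q × S = 7,400/1,734 × £260 = £1,109.57
Holding:  Q/2 × H = 1,734/2 × £4 = £3,468.00
Total = £1,109.57 + £3,468.00 = £4,577.57

£4,578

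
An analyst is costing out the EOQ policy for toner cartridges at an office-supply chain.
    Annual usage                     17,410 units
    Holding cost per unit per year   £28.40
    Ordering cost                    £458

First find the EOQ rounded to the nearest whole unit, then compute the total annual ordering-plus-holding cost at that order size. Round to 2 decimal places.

£21,281.70

EOQ = √(2DS/H) = √(2 × 17,410 × 458 / 28.4)
    = √(561,533.80) ≈ 749.36 → Q = 749 units
Orders/yr = 17,410/749 = 23.244; ordering cost = 23.244 × £458 = £10,645.90
Average inventory = 749/2 = 374.5; holding cost = 374.5 × £28.4 = £10,635.80
Total = £10,645.90 + £10,635.80 = £21,281.70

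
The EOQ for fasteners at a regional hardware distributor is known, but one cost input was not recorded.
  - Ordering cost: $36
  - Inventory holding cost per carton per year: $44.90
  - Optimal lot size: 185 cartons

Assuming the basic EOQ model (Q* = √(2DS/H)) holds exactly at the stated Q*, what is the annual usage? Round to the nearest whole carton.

21,343 cartons per year

EOQ relation: Q² = 2DS/H, so rearrange for the unknown.
D = Q²H / (2S) = 185² × 44.9 / (2 × 36) = 21,343.09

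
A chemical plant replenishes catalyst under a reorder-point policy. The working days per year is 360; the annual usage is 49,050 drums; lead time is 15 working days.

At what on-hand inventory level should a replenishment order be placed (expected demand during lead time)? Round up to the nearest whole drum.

2,044 drums

Daily demand d = 49,050 / 360 = 136.250 drums/day
Demand during lead time = 136.250 × 15 = 2,043.75
Reorder point = 2,043.75 → round up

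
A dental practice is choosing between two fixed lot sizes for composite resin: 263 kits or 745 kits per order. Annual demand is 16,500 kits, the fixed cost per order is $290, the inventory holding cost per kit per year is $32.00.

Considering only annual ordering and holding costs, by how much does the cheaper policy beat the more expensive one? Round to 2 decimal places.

For each Q, cost = (D/Q)·S + (Q/2)·H.
TC(263) = (16,500/263)×290 + (263/2)×32 = $22,401.92
TC(745) = (16,500/745)×290 + (745/2)×32 = $18,342.82
Cheaper: Q = 745.  Difference = $4,059.10

$4,059.10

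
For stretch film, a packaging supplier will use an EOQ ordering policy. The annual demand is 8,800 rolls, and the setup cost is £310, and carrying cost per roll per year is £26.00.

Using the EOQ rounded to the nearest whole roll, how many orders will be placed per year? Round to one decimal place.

Optimal lot size Q* = (2 × 8,800 × £310 / £26)^½ ≈ 458.09 → Q = 458
Orders per year = D/Q = 8,800 / 458 = 19.214

19.2 orders per year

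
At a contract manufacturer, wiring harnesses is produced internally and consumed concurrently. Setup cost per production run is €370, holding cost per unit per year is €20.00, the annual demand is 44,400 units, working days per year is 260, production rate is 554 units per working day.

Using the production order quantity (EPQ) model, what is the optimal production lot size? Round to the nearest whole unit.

d = 44,400/260 = 170.7692 units/day;  effective holding cost H(1 − d/p) = 20·(1 − 170.7692/554) = 13.83505
Q* = √(2DS / H_eff) = √(2·44,400·370 / 13.83505) ≈ 1,541.05

1,541 units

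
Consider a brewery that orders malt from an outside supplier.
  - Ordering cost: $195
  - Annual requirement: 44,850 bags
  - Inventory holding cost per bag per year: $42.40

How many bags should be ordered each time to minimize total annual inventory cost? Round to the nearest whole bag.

642 bags

EOQ = √(2DS/H) = √(2 × 44,850 × 195 / 42.4)
    = √(412,535.38) ≈ 642.29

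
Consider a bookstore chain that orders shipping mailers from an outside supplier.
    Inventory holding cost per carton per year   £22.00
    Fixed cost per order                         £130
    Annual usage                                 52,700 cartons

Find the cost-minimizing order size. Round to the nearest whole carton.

Q* = √(2·D·S / H) = √(2·52,700·130 / 22) = √622,818.2 ≈ 789.19

789 cartons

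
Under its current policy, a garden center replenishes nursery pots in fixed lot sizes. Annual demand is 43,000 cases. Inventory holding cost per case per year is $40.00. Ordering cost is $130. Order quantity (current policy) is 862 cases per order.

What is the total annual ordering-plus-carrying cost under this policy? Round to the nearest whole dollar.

$23,725

Annual ordering cost = (D/Q)·S = (43,000/862) × 130 = $6,484.92
Annual holding cost  = (Q/2)·H = (862/2) × 40 = $17,240.00
Total = $6,484.92 + $17,240.00 = $23,724.92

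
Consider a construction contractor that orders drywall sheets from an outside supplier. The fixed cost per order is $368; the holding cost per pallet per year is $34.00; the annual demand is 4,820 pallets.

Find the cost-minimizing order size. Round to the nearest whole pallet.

323 pallets

Q* = √(2·D·S / H) = √(2·4,820·368 / 34) = √104,338.8 ≈ 323.02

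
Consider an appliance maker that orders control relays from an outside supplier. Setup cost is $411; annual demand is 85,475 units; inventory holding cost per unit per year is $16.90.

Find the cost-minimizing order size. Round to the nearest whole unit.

EOQ = √(2DS/H) = √(2 × 85,475 × 411 / 16.9)
    = √(4,157,423.08) ≈ 2,038.98

2,039 units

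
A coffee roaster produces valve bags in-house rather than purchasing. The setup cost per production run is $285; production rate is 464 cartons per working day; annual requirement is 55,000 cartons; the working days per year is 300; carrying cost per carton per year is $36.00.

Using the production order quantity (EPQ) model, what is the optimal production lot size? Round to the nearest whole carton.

d = 55,000/300 = 183.3333 cartons/day;  effective holding cost H(1 − d/p) = 36·(1 − 183.3333/464) = 21.77586
Q* = √(2DS / H_eff) = √(2·55,000·285 / 21.77586) ≈ 1,199.86

1,200 cartons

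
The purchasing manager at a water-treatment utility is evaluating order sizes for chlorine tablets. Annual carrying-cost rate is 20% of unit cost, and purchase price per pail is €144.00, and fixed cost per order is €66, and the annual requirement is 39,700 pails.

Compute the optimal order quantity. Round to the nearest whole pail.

Carrying cost H = €144 × 20% = €28.8000/pail/yr
Optimal lot size Q* = (2 × 39,700 × €66 / €28.8)^½ ≈ 426.57

427 pails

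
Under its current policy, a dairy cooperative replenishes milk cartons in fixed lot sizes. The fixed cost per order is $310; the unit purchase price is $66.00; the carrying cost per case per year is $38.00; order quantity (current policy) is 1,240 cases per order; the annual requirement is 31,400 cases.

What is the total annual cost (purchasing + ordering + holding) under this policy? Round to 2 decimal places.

Ordering: D/Q × S = 31,400/1,240 × $310 = $7,850.00
Holding:  Q/2 × H = 1,240/2 × $38 = $23,560.00
Purchase cost = D·C = 31,400 × 66 = $2,072,400.00
Total = $7,850.00 + $23,560.00 + $2,072,400.00 = $2,103,810.00

$2,103,810.00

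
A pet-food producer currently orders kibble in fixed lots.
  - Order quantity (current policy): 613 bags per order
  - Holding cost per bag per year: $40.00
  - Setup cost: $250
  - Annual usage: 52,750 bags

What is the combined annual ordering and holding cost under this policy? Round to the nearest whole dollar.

Ordering: D/Q × S = 52,750/613 × $250 = $21,513.05
Holding:  Q/2 × H = 613/2 × $40 = $12,260.00
Total = $21,513.05 + $12,260.00 = $33,773.05

$33,773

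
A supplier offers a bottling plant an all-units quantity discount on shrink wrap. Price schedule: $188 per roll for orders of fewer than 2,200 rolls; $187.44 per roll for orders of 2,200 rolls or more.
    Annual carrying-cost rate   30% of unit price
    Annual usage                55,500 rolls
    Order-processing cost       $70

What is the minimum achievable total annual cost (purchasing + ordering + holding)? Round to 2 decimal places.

$10,454,933.90

H₁ = 30%×$188 = $56.4000;  H₂ = 30%×$187.44 = $56.2320
EOQ₁ = √(2×55,500×70/56.4000) = 371.17  (< 2,200, feasible at tier 1)
EOQ₂ = √(2×55,500×70/56.2320) = 371.72  (< 2,200 → use Q = 2,200 at tier-2 price)
TC(tier 1 (EOQ₁), Q≈371.2) = $10,454,933.90
TC(tier 2, Q≈2,200.0) = $10,466,541.11
Minimum at tier 1 (EOQ₁): $10,454,933.90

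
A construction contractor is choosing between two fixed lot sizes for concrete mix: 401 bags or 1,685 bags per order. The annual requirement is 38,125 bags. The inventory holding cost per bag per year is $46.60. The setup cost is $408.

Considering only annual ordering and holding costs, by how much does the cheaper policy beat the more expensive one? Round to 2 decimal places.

TC(Q) = (D/Q)S + (Q/2)H
TC(401) = (38,125/401)×408 + (401/2)×46.6 = $48,133.82
TC(1,685) = (38,125/1,685)×408 + (1,685/2)×46.6 = $48,491.95
|ΔTC| = |$48,133.82 − $48,491.95| = $358.13

$358.13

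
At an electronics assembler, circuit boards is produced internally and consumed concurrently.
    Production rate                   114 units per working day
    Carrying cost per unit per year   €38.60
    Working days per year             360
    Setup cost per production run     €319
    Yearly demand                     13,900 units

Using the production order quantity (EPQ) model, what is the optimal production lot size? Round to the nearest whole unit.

Daily demand d = 13,900/360 = 38.611; p = 114; 1 − d/p = 0.66131
EPQ = √(2DS / (H(1 − d/p)))
    = √(2 × 13,900 × 319 / (38.6 × 0.66131)) ≈ 589.42

589 units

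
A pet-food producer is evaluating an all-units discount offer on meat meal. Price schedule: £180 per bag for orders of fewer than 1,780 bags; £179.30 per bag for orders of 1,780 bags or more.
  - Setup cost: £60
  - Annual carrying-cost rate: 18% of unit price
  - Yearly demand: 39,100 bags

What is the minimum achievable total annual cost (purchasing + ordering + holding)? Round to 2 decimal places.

£7,040,671.84

H₁ = 18%×£180 = £32.4000;  H₂ = 18%×£179.30 = £32.2740
EOQ₁ = √(2×39,100×60/32.4000) = 380.55  (< 1,780, feasible at tier 1)
EOQ₂ = √(2×39,100×60/32.2740) = 381.29  (< 1,780 → use Q = 1,780 at tier-2 price)
TC(tier 1 (EOQ₁), Q≈380.5) = £7,050,329.67
TC(tier 2, Q≈1,780.0) = £7,040,671.84
Minimum at tier 2: £7,040,671.84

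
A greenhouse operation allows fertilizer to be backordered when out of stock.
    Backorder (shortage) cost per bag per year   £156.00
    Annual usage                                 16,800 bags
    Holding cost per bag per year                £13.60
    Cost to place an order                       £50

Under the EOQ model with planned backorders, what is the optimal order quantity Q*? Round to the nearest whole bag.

Q* = √(2DS/H) · √((H + b)/b)
   = √(2 × 16,800 × 50 / 13.6) · √((13.6 + 156) / 156)
   = 351.468 × 1.0427 ≈ 366.47

366 bags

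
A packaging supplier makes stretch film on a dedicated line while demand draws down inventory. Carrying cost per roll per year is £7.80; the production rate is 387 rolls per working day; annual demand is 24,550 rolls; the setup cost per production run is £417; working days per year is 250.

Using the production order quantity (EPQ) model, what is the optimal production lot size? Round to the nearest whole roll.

1,876 rolls

d = 24,550/250 = 98.2000 rolls/day;  effective holding cost H(1 − d/p) = 7.8·(1 − 98.2000/387) = 5.82078
Q* = √(2DS / H_eff) = √(2·24,550·417 / 5.82078) ≈ 1,875.51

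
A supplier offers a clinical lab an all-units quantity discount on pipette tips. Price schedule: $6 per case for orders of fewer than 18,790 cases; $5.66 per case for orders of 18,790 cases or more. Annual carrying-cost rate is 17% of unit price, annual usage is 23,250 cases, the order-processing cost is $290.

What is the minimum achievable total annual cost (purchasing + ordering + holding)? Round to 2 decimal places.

H₁ = 17%×$6 = $1.0200;  H₂ = 17%×$5.66 = $0.9622
EOQ₁ = √(2×23,250×290/1.0200) = 3,636.01  (< 18,790, feasible at tier 1)
EOQ₂ = √(2×23,250×290/0.9622) = 3,743.63  (< 18,790 → use Q = 18,790 at tier-2 price)
TC(tier 1 (EOQ₁), Q≈3,636.0) = $143,208.73
TC(tier 2, Q≈18,790.0) = $140,993.70
Minimum at tier 2: $140,993.70

$140,993.70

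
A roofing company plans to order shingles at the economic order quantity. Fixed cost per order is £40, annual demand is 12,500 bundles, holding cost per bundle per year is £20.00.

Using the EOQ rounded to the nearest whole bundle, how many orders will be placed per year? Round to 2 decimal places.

2DS/H = 2·12,500·40/20 = 50,000.00
EOQ = √50,000.00 ≈ 223.61 → Q = 224
Orders per year = D/Q = 12,500 / 224 = 55.804

55.80 orders per year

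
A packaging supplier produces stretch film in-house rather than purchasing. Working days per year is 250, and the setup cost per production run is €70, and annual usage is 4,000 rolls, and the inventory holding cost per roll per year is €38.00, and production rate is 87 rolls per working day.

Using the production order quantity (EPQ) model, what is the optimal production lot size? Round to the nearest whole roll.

Daily demand d = 4,000/250 = 16.000; p = 87; 1 − d/p = 0.81609
EPQ = √(2DS / (H(1 − d/p)))
    = √(2 × 4,000 × 70 / (38 × 0.81609)) ≈ 134.38

134 rolls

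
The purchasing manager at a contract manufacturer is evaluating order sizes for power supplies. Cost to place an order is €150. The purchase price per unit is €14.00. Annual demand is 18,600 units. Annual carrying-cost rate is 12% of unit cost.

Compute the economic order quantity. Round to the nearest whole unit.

1,822 units

Carrying cost H = €14 × 12% = €1.6800/unit/yr
Q* = √(2·D·S / H) = √(2·18,600·150 / 1.68) = √3,321,428.6 ≈ 1,822.48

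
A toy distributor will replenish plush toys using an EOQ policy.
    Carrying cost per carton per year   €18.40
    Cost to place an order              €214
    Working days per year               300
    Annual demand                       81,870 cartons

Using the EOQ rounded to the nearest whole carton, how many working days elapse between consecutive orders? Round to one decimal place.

5.1 days

Optimal lot size Q* = (2 × 81,870 × €214 / €18.4)^½ ≈ 1,379.99 → Q = 1,380 cartons
Cycle time = (working days × Q)/D = (300 × 1,380) / 81,870 = 5.057 days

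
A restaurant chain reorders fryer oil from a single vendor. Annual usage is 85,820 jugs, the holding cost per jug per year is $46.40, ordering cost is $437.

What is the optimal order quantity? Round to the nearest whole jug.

1,271 jugs

Optimal lot size Q* = (2 × 85,820 × $437 / $46.4)^½ ≈ 1,271.43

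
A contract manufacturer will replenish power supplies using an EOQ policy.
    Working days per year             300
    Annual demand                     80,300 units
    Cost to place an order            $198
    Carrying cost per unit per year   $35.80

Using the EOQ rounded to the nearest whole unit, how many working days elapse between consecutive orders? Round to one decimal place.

3.5 days

Optimal lot size Q* = (2 × 80,300 × $198 / $35.8)^½ ≈ 942.46 → Q = 942 units
T = Q/D × 300 days = 942/80,300 × 300 = 3.519 days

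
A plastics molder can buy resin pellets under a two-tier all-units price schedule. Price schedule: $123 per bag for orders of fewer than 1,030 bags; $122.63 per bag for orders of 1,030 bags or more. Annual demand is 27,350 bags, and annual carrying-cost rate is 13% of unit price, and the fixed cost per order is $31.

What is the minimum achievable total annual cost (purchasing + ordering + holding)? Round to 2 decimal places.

$3,362,963.73

H₁ = 13%×$123 = $15.9900;  H₂ = 13%×$122.63 = $15.9419
EOQ₁ = √(2×27,350×31/15.9900) = 325.65  (< 1,030, feasible at tier 1)
EOQ₂ = √(2×27,350×31/15.9419) = 326.14  (< 1,030 → use Q = 1,030 at tier-2 price)
TC(tier 1 (EOQ₁), Q≈325.6) = $3,369,257.13
TC(tier 2, Q≈1,030.0) = $3,362,963.73
Minimum at tier 2: $3,362,963.73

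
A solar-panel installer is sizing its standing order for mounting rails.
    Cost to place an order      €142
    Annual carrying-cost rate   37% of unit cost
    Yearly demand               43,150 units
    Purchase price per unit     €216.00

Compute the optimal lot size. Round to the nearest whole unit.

392 units

H = i·C = 0.37 × €216 = €79.9200 per unit-year
Q* = √(2·D·S / H) = √(2·43,150·142 / 79.92) = √153,335.8 ≈ 391.58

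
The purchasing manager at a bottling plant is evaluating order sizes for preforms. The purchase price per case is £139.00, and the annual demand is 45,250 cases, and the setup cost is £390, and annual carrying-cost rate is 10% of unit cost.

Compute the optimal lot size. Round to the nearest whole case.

1,593 cases

Holding cost per case per year: H = 10% × £139 = £13.9000
Q* = √(2·D·S / H) = √(2·45,250·390 / 13.9) = √2,539,208.6 ≈ 1,593.49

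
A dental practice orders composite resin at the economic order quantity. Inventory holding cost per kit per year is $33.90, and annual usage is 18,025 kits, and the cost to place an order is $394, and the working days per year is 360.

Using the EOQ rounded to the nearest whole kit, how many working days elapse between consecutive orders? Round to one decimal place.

12.9 days

EOQ = √(2DS/H) = √(2 × 18,025 × 394 / 33.9)
    = √(418,988.20) ≈ 647.29 → Q = 647 kits
Cycle time = (working days × Q)/D = (360 × 647) / 18,025 = 12.922 days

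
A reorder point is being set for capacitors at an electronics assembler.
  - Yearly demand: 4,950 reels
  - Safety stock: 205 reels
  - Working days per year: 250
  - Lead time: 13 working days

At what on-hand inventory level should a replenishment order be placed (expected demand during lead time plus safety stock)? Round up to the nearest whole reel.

Daily demand d = 4,950 / 250 = 19.800 reels/day
Demand during lead time = 19.800 × 13 = 257.40
Reorder point = 257.40 + 205 = 462.40 → round up

463 reels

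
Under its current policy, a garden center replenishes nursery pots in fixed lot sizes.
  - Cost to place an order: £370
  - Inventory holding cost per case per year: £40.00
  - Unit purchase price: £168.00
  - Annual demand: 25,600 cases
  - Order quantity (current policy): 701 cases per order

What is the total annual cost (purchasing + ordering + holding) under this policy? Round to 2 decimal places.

£4,328,332.13

Ordering: D/Q × S = 25,600/701 × £370 = £13,512.13
Holding:  Q/2 × H = 701/2 × £40 = £14,020.00
Purchase cost = D·C = 25,600 × 168 = £4,300,800.00
Total = £13,512.13 + £14,020.00 + £4,300,800.00 = £4,328,332.13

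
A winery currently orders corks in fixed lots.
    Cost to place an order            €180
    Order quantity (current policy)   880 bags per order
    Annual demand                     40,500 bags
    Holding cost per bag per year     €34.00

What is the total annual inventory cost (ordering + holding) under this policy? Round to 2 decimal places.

€23,244.09

Ordering: D/Q × S = 40,500/880 × €180 = €8,284.09
Holding:  Q/2 × H = 880/2 × €34 = €14,960.00
Total = €8,284.09 + €14,960.00 = €23,244.09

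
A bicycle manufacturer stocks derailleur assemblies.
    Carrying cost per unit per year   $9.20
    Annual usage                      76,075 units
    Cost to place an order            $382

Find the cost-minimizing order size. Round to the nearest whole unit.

2DS/H = 2·76,075·382/9.2 = 6,317,532.61
EOQ = √6,317,532.61 ≈ 2,513.47

2,513 units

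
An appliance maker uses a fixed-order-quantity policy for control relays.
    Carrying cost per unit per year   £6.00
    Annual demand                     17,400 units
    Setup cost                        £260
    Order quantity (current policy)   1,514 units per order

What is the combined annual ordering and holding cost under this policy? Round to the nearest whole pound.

Ordering: D/Q × S = 17,400/1,514 × £260 = £2,988.11
Holding:  Q/2 × H = 1,514/2 × £6 = £4,542.00
Total = £2,988.11 + £4,542.00 = £7,530.11

£7,530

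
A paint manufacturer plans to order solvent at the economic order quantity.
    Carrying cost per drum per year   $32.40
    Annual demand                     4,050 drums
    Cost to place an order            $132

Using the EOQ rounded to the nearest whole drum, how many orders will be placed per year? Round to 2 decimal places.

Optimal lot size Q* = (2 × 4,050 × $132 / $32.4)^½ ≈ 181.66 → Q = 182
N = D/Q = 4,050/182 ≈ 22.253 orders/yr

22.25 orders per year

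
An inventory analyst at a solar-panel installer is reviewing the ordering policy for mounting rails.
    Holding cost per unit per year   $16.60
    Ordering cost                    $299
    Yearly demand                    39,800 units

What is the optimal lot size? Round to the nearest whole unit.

1,197 units

2DS/H = 2·39,800·299/16.6 = 1,433,759.04
EOQ = √1,433,759.04 ≈ 1,197.40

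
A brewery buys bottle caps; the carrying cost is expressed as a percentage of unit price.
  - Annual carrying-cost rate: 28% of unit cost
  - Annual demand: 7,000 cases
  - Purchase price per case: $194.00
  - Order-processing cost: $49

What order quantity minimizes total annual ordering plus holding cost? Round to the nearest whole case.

Carrying cost H = $194 × 28% = $54.3200/case/yr
2DS/H = 2·7,000·49/54.32 = 12,628.87
EOQ = √12,628.87 ≈ 112.38

112 cases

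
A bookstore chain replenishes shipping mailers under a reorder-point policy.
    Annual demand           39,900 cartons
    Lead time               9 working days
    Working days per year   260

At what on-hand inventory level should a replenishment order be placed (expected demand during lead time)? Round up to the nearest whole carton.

1,382 cartons

Daily demand d = 39,900 / 260 = 153.462 cartons/day
Demand during lead time = 153.462 × 9 = 1,381.15
Reorder point = 1,381.15 → round up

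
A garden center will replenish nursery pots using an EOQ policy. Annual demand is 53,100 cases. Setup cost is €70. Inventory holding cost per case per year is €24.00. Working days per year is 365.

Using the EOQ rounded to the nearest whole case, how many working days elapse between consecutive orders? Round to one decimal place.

Q* = √(2·D·S / H) = √(2·53,100·70 / 24) = √309,750.0 ≈ 556.55 → Q = 557 cases
Cycle time = (working days × Q)/D = (365 × 557) / 53,100 = 3.829 days

3.8 days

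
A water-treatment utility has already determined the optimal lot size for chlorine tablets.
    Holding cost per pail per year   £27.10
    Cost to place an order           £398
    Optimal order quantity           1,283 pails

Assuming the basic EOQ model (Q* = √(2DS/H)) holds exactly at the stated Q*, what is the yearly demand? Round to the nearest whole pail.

56,041 pails per year

EOQ relation: Q² = 2DS/H, so rearrange for the unknown.
D = Q²H / (2S) = 1,283² × 27.1 / (2 × 398) = 56,041.47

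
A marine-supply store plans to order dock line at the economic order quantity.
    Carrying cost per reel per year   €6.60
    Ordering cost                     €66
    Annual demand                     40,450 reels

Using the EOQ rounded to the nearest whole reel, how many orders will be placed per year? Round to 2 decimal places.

44.99 orders per year

EOQ = √(2DS/H) = √(2 × 40,450 × 66 / 6.6)
    = √(809,000.00) ≈ 899.44 → Q = 899
N = D/Q = 40,450/899 ≈ 44.994 orders/yr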